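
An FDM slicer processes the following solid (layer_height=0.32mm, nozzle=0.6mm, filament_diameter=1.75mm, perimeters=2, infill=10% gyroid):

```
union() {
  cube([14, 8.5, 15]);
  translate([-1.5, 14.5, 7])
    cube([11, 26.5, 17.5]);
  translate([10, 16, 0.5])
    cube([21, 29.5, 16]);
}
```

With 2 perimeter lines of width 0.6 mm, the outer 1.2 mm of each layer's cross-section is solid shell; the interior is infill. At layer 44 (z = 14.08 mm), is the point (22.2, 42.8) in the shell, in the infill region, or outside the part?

At z = 14.08 mm: the cube (footprint 14×8.5) is included at this height; the cube at (-1.5, 14.5) is present — its section is the full 11×26.5 rectangle; the cube at (10, 16) (footprint 21×29.5) is included at this height; Taking the union: the 3 present regions are separate (no shared area or edge), so areas and boundary lengths simply add and each stays a separate island — 3 connected regions. Overall, the cross-section has 3 separate islands. The nearest boundary edge runs (10.00, 45.50)→(31.00, 45.50); distance from the point to it = 2.70 mm. (Shell/infill is judged within the island containing the point — the largest one.) The point is inside the cross-section and 2.70 mm from the nearest boundary — more than the 1.2 mm shell width (2 × 0.6), so it's in the infill interior.

infill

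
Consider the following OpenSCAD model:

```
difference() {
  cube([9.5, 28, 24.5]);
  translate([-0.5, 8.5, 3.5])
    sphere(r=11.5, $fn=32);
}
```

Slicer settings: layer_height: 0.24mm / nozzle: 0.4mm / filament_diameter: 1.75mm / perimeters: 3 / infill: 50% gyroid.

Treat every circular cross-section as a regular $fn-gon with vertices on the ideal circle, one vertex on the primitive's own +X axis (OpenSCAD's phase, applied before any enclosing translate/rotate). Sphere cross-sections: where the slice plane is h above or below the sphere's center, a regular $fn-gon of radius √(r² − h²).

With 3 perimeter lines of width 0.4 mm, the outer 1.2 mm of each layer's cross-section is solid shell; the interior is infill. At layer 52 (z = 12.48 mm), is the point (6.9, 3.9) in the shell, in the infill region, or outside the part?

At z = 12.48 mm: the cube is present — its section is the full 9.5×28 rectangle; the sphere at (-0.5, 8.5): section is a regular 32-gon, circumradius = √(r²−h²) = √(11.5²−8.98²) = 7.184; Subtracting the remaining from the first: starting from the 9.5×28 cube, the r=11.5 sphere at (-0.5, 8.5) partially overlaps it — only the 73.39 mm² overlap (of its 161.10 mm²) is removed, clipping the outline — 1 connected region. Overall, the cross-section is a single solid region. The nearest boundary edge runs (5.47, 4.51)→(6.14, 5.75); distance from the point to it = 1.55 mm. The point is inside the cross-section and 1.55 mm from the nearest boundary — more than the 1.2 mm shell width (3 × 0.4), so it's in the infill interior.

infill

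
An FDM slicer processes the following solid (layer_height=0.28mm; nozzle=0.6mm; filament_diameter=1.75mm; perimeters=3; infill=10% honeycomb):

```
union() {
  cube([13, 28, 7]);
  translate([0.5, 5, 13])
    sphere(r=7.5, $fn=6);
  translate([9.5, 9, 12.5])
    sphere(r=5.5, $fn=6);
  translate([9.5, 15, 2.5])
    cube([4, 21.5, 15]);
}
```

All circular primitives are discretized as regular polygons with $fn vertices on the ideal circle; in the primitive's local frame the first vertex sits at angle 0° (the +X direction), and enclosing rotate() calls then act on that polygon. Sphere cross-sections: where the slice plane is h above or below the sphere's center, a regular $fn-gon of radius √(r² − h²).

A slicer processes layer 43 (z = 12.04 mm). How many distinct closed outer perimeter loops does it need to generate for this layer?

At z = 12.04 mm: the cube is absent (z outside [0, 7]); the r=7.5 sphere at (0.5, 5) slices to a regular 6-gon of circumradius 7.438 (√(r²−h²) with h=0.96 from center); the sphere at (9.5, 9): section is a regular 6-gon, circumradius = √(r²−h²) = √(5.5²−0.46²) = 5.481; the cube at (9.5, 15) is present — its section is the full 4×21.5 rectangle; Merging all regions: the regions partially overlap (shared area 8.44 mm²), so overlapping operands fuse into one piece — 2 connected regions. The result has 2 disconnected regions.

2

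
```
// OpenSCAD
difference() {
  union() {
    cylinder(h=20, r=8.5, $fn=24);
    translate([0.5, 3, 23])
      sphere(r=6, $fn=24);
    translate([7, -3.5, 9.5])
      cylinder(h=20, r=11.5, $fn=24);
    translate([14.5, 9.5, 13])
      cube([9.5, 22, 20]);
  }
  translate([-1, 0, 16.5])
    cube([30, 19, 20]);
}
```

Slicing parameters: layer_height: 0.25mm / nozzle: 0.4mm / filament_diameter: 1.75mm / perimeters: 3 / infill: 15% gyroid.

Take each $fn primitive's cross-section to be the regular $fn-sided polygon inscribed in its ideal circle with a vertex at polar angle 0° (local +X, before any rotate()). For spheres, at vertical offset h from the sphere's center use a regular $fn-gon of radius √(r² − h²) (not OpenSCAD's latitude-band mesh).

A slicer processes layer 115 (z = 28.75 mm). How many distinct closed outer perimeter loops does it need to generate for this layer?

2

At z = 28.75 mm: the cylinder does not reach this height (z outside [0, 20]); the r=6 sphere at (0.5, 3) contributes a regular 24-gon of circumradius √(6²−5.75²) = 1.714; the cylinder at (7, -3.5): section is a regular 24-gon, circumradius r=11.5; the cube at (14.5, 9.5) (footprint 9.5×22) is included at this height; Merging all regions: the regions partially overlap (shared area 9.12 mm²), so overlapping operands fuse into one piece — 2 connected regions; the 30×19 cube at (-1, 0) contributes its full rectangle; After the difference (first − rest): starting from the result so far, the 30×19 cube at (-1, 0) partially overlaps it — only the 208.86 mm² overlap (of its 570.00 mm²) is removed, clipping the outline — 2 connected regions. The result has 2 disconnected regions.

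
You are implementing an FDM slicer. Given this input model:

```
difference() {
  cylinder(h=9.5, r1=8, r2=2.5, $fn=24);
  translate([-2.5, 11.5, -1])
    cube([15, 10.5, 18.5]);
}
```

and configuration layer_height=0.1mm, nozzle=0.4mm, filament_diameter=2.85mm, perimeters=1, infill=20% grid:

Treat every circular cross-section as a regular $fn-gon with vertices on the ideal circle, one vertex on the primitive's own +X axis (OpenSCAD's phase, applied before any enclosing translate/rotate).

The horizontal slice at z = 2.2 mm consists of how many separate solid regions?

At z = 2.2 mm: the cone (r1=8→r2=2.5) has section circumradius 6.726 here — a regular 24-gon; the cube at (-2.5, 11.5) is present — its section is the full 15×10.5 rectangle; Taking the first minus the rest: starting from the cone, the 15×10.5 cube at (-2.5, 11.5) misses the remaining region (no effect) — 1 connected region. The result has 1 disconnected region.

1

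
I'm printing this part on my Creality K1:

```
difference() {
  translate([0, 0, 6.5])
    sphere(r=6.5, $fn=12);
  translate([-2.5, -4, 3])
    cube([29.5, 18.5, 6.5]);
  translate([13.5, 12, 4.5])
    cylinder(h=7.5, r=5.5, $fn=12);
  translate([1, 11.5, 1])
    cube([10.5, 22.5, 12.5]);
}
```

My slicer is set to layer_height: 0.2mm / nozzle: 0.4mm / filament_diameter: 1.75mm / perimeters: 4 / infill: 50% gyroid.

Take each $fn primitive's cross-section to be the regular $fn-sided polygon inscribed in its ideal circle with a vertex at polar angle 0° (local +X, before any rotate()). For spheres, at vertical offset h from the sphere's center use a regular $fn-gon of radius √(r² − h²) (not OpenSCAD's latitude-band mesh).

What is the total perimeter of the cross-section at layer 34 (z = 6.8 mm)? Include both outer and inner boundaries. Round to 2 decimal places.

40.43 mm

At z = 6.8 mm: the sphere: section is a regular 12-gon, circumradius = √(r²−h²) = √(6.5²−0.3²) = 6.493 (perimeter = 2·12·6.493·sin(180°/12) = 40.33 mm); the cube at (-2.5, -4) is present — its section is the full 29.5×18.5 rectangle (perimeter 96.00 mm); the cylinder at (13.5, 12): section is a regular 12-gon, circumradius r=5.5 (perimeter = 2·12·5.500·sin(180°/12) = 34.16 mm); the cube at (1, 11.5) (footprint 10.5×22.5) is included at this height (perimeter 66.00 mm); After the difference (first − rest): starting from the r=6.5 sphere, the 29.5×18.5 cube at (-2.5, -4) partially overlaps it — only the 80.64 mm² overlap (of its 545.75 mm²) is removed, clipping the outline; the r=5.5 cylinder at (13.5, 12) misses the remaining region (no effect); the 10.5×22.5 cube at (1, 11.5) misses the remaining region (no effect) — boundary = 40.43 mm. Overall, the cross-section is a single solid region. Total boundary length (outer) = 40.43 mm.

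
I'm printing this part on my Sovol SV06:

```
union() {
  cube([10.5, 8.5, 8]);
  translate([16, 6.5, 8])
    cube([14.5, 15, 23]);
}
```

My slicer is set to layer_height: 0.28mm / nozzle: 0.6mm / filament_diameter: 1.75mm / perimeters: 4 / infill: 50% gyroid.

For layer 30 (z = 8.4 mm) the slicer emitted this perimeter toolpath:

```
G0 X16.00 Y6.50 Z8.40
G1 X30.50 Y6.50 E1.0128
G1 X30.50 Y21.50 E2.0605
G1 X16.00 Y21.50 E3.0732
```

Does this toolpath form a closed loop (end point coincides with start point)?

no

Start point (G0): (16.00, 6.50). End point (last G1): the path does not return to the start — open.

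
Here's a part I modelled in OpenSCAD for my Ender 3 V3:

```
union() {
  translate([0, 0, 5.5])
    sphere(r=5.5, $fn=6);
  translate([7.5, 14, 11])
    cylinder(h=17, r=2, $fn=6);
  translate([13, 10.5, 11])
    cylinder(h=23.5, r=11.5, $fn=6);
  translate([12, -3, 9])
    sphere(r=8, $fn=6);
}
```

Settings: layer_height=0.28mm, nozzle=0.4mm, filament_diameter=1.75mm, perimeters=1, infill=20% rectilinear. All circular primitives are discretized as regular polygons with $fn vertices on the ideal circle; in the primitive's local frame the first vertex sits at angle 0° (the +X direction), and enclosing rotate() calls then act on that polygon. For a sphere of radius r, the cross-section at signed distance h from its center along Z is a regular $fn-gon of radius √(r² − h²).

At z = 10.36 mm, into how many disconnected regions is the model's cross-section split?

At z = 10.36 mm: the r=5.5 sphere slices to a regular 6-gon of circumradius 2.575 (√(r²−h²) with h=4.86 from center); the cylinder at (7.5, 14) is not intersected at this z (z outside [11, 28]); the cylinder at (13, 10.5) is absent (z outside [11, 34.5]); the sphere at (12, -3): section is a regular 6-gon, circumradius = √(r²−h²) = √(8²−1.36²) = 7.884; Combining (union): the 2 present regions are separate (no shared area or edge), so areas and boundary lengths simply add and each stays a separate island — 2 connected regions. The result has 2 disconnected regions.

2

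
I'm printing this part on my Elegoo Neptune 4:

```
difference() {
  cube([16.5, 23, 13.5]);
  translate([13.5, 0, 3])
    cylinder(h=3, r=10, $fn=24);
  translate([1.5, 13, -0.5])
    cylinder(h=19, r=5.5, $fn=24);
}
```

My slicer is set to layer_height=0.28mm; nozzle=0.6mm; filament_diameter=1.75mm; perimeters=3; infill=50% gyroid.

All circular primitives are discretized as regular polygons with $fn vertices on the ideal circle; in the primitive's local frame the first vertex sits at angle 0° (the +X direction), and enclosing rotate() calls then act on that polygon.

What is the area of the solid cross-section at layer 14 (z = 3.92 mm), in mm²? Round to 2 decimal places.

At z = 3.92 mm: the cube is present — its section is the full 16.5×23 rectangle (area 379.50 mm²); the r=10 cylinder at (13.5, 0) gives a regular 24-gon of circumradius 10 (constant along its height) (area = (24/2)·10.000²·sin(360°/24) = 310.58 mm²); the r=5.5 cylinder at (1.5, 13) gives a regular 24-gon of circumradius 5.5 (constant along its height) (area = (24/2)·5.500²·sin(360°/24) = 93.95 mm²); After the difference (first − rest): starting from the 16.5×23 cube (379.50 mm²), the r=10 cylinder at (13.5, 0) partially overlaps it — only the 107.03 mm² overlap (of its 310.58 mm²) is removed, clipping the outline; the r=5.5 cylinder at (1.5, 13) partially overlaps it — only the 63.18 mm² overlap (of its 93.95 mm²) is removed, clipping the outline — area = 209.29 mm². Overall, the cross-section is a single solid region. Net area = 209.29 mm².

209.29 mm²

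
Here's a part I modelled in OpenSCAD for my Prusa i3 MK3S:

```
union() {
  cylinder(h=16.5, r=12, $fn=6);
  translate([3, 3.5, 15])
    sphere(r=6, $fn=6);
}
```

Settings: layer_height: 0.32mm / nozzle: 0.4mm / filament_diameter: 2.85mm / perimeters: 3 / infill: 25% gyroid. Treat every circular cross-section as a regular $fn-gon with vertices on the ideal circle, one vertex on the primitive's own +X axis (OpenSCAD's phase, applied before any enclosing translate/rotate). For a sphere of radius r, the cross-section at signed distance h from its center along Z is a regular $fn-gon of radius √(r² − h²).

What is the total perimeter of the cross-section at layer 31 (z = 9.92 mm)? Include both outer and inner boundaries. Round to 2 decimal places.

At z = 9.92 mm: the cylinder: section is a regular 6-gon, circumradius r=12 (perimeter = 2·6·12.000·sin(180°/6) = 72.00 mm); the sphere at (3, 3.5): section is a regular 6-gon, circumradius = √(r²−h²) = √(6²−5.08²) = 3.193 (perimeter = 2·6·3.193·sin(180°/6) = 19.16 mm); Combining (union): the r=6 sphere at (3, 3.5) lies entirely inside the r=12 cylinder, so the union is just the r=12 cylinder — boundary = 72.00 mm. Overall, the cross-section is a single solid region. Total boundary length (outer) = 72.00 mm.

72.00 mm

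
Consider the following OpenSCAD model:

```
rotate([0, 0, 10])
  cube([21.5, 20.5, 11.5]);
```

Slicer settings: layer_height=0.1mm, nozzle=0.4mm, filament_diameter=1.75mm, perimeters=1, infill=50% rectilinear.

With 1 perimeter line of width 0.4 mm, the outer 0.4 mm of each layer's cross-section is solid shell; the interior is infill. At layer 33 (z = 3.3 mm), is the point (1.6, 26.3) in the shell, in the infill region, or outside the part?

outside

At z = 3.3 mm: the cube (footprint 21.5×20.5) is included at this height; (rotated 10° about Z; rotation is an isometry so areas/perimeters/island counts are preserved). Overall, the cross-section is a single solid region. Undo the 10° rotation: the query point maps to (6.143, 25.623) in the un-rotated model frame. The nearest boundary edge runs (21.50, 20.50)→(0.00, 20.50); distance from the point to it = 5.12 mm. The point is not inside any of the regions above, so it lies outside the cross-section (5.12 mm from the nearest boundary).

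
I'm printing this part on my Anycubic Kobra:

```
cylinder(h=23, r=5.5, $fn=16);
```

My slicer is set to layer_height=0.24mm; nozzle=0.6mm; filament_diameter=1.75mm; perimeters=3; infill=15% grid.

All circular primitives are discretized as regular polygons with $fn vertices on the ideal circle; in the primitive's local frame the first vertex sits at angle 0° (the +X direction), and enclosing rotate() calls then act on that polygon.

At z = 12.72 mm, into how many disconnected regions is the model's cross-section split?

1

At z = 12.72 mm: the cylinder: section is a regular 16-gon, circumradius r=5.5. The result has 1 disconnected region.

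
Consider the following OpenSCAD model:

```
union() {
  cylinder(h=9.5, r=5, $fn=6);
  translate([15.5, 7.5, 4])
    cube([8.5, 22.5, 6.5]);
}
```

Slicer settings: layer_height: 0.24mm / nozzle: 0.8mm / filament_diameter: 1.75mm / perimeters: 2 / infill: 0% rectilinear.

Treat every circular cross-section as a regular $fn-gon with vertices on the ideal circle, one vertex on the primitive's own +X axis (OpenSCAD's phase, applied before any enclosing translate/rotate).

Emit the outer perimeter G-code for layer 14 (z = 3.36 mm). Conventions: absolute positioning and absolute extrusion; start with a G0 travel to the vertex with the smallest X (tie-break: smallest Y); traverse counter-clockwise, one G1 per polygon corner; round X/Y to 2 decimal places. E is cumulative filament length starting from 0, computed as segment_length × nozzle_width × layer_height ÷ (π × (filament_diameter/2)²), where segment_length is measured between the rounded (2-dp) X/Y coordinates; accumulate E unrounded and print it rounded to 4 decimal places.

G0 X-5.00 Y0.00 Z3.36
G1 X-2.50 Y-4.33 E0.3991
G1 X2.50 Y-4.33 E0.7982
G1 X5.00 Y0.00 E1.1973
G1 X2.50 Y4.33 E1.5965
G1 X-2.50 Y4.33 E1.9956
G1 X-5.00 Y0.00 E2.3947

At z = 3.36 mm: the r=5 cylinder contributes a regular 6-gon of circumradius 5; the cube at (15.5, 7.5) does not reach this height (z outside [4, 10.5]); Merging all regions: only the r=5 cylinder is present, so the union is just that shape — 1 connected region. The outline is a single polygon with 6 vertices. Extrusion per mm of travel: 0.8 × 0.24 / (π × 0.875²) = 0.079824. Accumulating E over each segment gives final E = 2.3947.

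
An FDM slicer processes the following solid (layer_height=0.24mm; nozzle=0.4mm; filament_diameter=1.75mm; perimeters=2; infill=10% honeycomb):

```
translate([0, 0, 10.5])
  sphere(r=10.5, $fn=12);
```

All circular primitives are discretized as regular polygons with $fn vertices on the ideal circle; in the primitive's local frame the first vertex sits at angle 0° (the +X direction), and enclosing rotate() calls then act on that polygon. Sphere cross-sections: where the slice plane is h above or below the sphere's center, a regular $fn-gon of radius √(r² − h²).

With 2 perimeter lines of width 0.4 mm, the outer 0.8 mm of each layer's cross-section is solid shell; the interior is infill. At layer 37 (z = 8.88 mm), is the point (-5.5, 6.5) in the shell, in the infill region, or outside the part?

infill

At z = 8.88 mm: the r=10.5 sphere contributes a regular 12-gon of circumradius √(10.5²−1.62²) = 10.374. Overall, the cross-section is a single solid region. The nearest boundary edge runs (-5.19, 8.98)→(-8.98, 5.19); distance from the point to it = 1.54 mm. The point is inside the cross-section and 1.54 mm from the nearest boundary — more than the 0.8 mm shell width (2 × 0.4), so it's in the infill interior.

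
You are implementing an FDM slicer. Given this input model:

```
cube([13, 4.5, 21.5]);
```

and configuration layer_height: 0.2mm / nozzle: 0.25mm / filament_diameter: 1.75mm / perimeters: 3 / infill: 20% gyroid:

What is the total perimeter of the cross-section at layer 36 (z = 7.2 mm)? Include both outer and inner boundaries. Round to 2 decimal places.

35.00 mm

At z = 7.2 mm: the 13×4.5 cube contributes its full rectangle (perimeter 35.00 mm). Overall, the cross-section is a single solid region. Total boundary length (outer) = 35.00 mm.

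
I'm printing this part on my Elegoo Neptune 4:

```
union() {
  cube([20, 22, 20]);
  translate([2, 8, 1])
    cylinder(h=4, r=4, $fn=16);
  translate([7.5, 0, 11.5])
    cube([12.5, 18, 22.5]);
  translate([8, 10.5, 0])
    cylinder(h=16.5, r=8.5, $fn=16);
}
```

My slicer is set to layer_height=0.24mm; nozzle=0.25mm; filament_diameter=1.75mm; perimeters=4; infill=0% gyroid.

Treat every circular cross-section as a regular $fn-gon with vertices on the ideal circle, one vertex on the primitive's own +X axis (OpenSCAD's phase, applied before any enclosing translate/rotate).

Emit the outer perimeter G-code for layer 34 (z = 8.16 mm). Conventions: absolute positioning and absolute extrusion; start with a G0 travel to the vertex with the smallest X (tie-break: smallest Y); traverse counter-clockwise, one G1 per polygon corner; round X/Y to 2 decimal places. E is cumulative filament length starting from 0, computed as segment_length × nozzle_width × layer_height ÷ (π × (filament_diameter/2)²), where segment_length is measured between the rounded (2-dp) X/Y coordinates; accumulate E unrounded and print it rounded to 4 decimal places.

At z = 8.16 mm: the 20×22 cube contributes its full rectangle; the cylinder at (2, 8) is absent (z outside [1, 5]); the cube at (7.5, 0) is absent (z outside [11.5, 34]); the r=8.5 cylinder at (8, 10.5) contributes a regular 16-gon of circumradius 8.5; Taking the union: the regions partially overlap (shared area 219.93 mm²), so overlapping operands fuse into one piece — 1 connected region. The outline is a single polygon with 7 vertices. Extrusion per mm of travel: 0.25 × 0.24 / (π × 0.875²) = 0.024945. Accumulating E over each segment gives final E = 2.0978.

G0 X-0.50 Y10.50 Z8.16
G1 X0.00 Y7.99 E0.0638
G1 X0.00 Y0.00 E0.2632
G1 X20.00 Y0.00 E0.7621
G1 X20.00 Y22.00 E1.3108
G1 X0.00 Y22.00 E1.8098
G1 X0.00 Y13.01 E2.0340
G1 X-0.50 Y10.50 E2.0978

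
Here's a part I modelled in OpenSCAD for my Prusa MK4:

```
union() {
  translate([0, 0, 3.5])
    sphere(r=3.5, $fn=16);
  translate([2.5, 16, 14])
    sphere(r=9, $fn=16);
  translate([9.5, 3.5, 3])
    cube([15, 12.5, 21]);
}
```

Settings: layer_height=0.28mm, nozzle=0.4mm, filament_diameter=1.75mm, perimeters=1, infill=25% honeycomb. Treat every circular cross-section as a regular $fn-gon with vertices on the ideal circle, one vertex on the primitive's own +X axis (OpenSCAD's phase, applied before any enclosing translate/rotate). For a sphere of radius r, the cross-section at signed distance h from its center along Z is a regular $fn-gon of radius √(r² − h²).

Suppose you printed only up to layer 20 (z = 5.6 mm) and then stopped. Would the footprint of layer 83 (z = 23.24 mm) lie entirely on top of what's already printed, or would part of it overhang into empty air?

Compare the two slices. At z = 5.6: the r=3.5 sphere slices to a regular 16-gon of circumradius 2.800 (√(r²−h²) with h=2.1 from center) (area = (16/2)·2.800²·sin(360°/16) = 24.00 mm²); the sphere at (2.5, 16): section is a regular 16-gon, circumradius = √(r²−h²) = √(9²−8.4²) = 3.231 (area = (16/2)·3.231²·sin(360°/16) = 31.96 mm²); the cube at (9.5, 3.5) is present — its section is the full 15×12.5 rectangle (area 187.50 mm²); Combining (union): the 3 present regions are separate (no shared area or edge), so areas and boundary lengths simply add and each stays a separate island — area = 243.46 mm². At z = 23.24: the sphere is absent (|z−center|=19.740 > r=3.5); the sphere at (2.5, 16) does not reach this height (|z−center|=9.240 > r=9); the cube at (9.5, 3.5) is present — its section is the full 15×12.5 rectangle (area 187.50 mm²); Combining (union): only the 15×12.5 cube at (9.5, 3.5) is present, so the union is just that shape — area = 187.50 mm². Checking containment: the cross-section at z = 23.24 is a subset of the cross-section at z = 5.6.

entirely on top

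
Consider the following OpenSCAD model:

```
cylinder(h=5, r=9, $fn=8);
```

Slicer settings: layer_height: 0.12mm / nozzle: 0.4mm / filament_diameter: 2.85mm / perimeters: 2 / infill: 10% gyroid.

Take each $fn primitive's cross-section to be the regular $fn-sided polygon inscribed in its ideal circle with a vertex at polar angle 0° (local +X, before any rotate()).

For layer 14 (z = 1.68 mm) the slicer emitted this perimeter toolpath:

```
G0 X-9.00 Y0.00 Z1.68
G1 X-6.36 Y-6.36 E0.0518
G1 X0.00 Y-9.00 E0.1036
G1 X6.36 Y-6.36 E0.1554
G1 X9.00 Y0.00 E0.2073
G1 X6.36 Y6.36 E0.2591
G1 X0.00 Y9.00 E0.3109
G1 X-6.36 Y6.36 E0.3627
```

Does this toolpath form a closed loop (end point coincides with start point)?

Start point (G0): (-9.00, 0.00). End point (last G1): the path does not return to the start — open.

no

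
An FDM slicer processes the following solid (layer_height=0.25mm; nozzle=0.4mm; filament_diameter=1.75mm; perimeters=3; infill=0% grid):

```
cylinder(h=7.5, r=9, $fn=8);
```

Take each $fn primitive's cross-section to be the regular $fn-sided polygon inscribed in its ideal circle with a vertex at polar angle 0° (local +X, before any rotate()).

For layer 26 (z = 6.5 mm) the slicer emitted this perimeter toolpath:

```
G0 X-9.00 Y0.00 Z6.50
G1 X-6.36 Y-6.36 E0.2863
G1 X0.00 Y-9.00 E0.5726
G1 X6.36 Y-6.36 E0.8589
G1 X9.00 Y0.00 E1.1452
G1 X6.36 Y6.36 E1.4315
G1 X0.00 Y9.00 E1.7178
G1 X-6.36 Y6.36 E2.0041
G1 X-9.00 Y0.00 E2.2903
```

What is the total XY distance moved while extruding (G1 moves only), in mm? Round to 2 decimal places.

55.09 mm

Sum the Euclidean lengths of each G1 segment: total = 55.09 mm.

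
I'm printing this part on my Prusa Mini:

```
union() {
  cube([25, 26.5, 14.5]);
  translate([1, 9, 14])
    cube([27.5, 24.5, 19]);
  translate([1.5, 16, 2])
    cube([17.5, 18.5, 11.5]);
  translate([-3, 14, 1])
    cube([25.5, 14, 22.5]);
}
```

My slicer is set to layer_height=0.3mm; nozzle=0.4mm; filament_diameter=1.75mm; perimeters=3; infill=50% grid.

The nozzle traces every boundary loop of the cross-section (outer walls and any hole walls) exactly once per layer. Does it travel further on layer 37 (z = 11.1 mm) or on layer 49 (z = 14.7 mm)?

layer 37 (z = 11.1 mm)

Layer 37 (z = 11.1): the cube (footprint 25×26.5) is included at this height (perimeter 103.00 mm); the cube at (1, 9) is not intersected at this z (z outside [14, 33]); the 17.5×18.5 cube at (1.5, 16) contributes its full rectangle (perimeter 72.00 mm); the cube at (-3, 14) is present — its section is the full 25.5×14 rectangle (perimeter 79.00 mm); Combining (union): the regions partially overlap (shared area 491.25 mm²), so the edge portions inside another operand are dropped and the merged outline is re-measured after clipping — boundary = 125.00 mm. So its perimeter = 125.00 mm. Layer 49 (z = 14.7): the cube is not intersected at this z (z outside [0, 14.5]); the 27.5×24.5 cube at (1, 9) contributes its full rectangle (perimeter 104.00 mm); the cube at (1.5, 16) is not intersected at this z (z outside [2, 13.5]); the cube at (-3, 14) is present — its section is the full 25.5×14 rectangle (perimeter 79.00 mm); Taking the union: the regions partially overlap (shared area 301.00 mm²), so the edge portions inside another operand are dropped and the merged outline is re-measured after clipping — boundary = 112.00 mm. So its perimeter = 112.00 mm. Layer 37 is larger (125.00 vs 112.00 mm).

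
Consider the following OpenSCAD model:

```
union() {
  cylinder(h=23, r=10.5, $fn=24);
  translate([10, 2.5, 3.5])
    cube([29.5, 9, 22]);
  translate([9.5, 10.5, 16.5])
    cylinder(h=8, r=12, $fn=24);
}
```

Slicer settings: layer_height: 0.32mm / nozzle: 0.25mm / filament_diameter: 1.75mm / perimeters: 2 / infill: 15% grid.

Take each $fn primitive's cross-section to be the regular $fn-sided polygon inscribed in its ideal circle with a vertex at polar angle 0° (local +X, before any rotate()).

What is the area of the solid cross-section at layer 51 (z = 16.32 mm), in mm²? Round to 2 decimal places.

At z = 16.32 mm: the r=10.5 cylinder contributes a regular 24-gon of circumradius 10.5 (area = (24/2)·10.500²·sin(360°/24) = 342.42 mm²); the cube at (10, 2.5) is present — its section is the full 29.5×9 rectangle (area 265.50 mm²); the cylinder at (9.5, 10.5) is absent (z outside [16.5, 24.5]); Merging all regions: the regions partially overlap — summed areas 607.92 mm² minus the doubly-counted overlap 0.06 mm² gives 607.86 mm² — area = 607.86 mm². Overall, the cross-section is a single solid region. Net area = 607.86 mm².

607.86 mm²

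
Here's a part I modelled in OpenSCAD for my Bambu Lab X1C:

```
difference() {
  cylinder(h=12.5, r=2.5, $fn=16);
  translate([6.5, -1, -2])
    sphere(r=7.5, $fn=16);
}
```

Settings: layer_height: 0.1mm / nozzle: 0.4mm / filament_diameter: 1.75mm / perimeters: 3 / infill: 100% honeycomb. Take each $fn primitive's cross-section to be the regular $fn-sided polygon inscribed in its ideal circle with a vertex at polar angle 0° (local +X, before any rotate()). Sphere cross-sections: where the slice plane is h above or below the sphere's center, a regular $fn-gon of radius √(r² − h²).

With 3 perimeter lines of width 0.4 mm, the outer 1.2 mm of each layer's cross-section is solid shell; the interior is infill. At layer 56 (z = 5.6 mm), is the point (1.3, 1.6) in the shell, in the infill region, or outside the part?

shell

At z = 5.6 mm: the r=2.5 cylinder contributes a regular 16-gon of circumradius 2.5; the sphere at (6.5, -1) is not intersected at this z (|z−center|=7.600 > r=7.5); After the difference (first − rest): none of the subtracted shapes is present at this height, so the r=2.5 cylinder is unchanged — 1 connected region. Overall, the cross-section is a single solid region. The nearest boundary edge runs (1.77, 1.77)→(0.96, 2.31); distance from the point to it = 0.40 mm. The point is inside the cross-section, 0.40 mm from the nearest boundary — within the 1.2 mm shell band (3 × 0.4).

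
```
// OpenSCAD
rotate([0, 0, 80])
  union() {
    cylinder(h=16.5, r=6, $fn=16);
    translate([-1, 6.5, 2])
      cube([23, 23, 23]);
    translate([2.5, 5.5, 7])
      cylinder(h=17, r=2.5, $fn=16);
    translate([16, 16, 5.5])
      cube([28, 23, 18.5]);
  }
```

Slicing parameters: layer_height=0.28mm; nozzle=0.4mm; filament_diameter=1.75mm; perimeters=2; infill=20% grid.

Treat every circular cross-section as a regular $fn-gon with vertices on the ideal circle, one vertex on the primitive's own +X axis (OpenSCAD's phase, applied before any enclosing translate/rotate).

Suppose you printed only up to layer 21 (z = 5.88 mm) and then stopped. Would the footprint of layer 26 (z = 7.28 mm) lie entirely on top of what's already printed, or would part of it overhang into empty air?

Compare the two slices. At z = 5.88: the r=6 cylinder gives a regular 16-gon of circumradius 6 (constant along its height) (area = (16/2)·6.000²·sin(360°/16) = 110.21 mm²); the 23×23 cube at (-1, 6.5) contributes its full rectangle (area 529.00 mm²); the cylinder at (2.5, 5.5) does not reach this height (z outside [7, 24]); the cube at (16, 16) (footprint 28×23) is included at this height (area 644.00 mm²); Taking the union: the regions partially overlap — summed areas 1283.21 mm² minus the doubly-counted overlap 81.00 mm² gives 1202.21 mm² — area = 1202.21 mm²; (whole slice rotated 80° about Z — lengths, areas and connectivity unchanged). At z = 7.28: the r=6 cylinder contributes a regular 16-gon of circumradius 6 (area = (16/2)·6.000²·sin(360°/16) = 110.21 mm²); the 23×23 cube at (-1, 6.5) contributes its full rectangle (area 529.00 mm²); the cylinder at (2.5, 5.5): section is a regular 16-gon, circumradius r=2.5 (area = (16/2)·2.500²·sin(360°/16) = 19.13 mm²); the 28×23 cube at (16, 16) contributes its full rectangle (area 644.00 mm²); Combining (union): the regions partially overlap — summed areas 1302.35 mm² minus the doubly-counted overlap 93.93 mm² gives 1208.42 mm² — area = 1208.42 mm²; (whole slice rotated 80° about Z — lengths, areas and connectivity unchanged). Checking containment: at z = 7.28 the cross-section extends beyond the z = 5.88 cross-section by about 6.21 mm².

part overhangs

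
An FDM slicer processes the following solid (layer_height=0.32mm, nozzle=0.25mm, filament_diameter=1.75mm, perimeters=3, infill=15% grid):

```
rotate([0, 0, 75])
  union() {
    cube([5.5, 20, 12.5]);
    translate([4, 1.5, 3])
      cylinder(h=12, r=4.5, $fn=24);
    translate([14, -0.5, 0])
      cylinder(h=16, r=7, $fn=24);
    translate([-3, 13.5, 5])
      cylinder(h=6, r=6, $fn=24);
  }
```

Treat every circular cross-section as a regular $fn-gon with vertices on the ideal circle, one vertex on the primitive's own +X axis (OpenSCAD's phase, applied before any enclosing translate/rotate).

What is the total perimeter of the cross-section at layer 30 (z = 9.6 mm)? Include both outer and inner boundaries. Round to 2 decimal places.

106.01 mm

At z = 9.6 mm: the 5.5×20 cube contributes its full rectangle (perimeter 51.00 mm); the cylinder at (4, 1.5): section is a regular 24-gon, circumradius r=4.5 (perimeter = 2·24·4.500·sin(180°/24) = 28.19 mm); the cylinder at (14, -0.5): section is a regular 24-gon, circumradius r=7 (perimeter = 2·24·7.000·sin(180°/24) = 43.86 mm); the r=6 cylinder at (-3, 13.5) gives a regular 24-gon of circumradius 6 (constant along its height) (perimeter = 2·24·6.000·sin(180°/24) = 37.59 mm); Combining (union): the regions partially overlap (shared area 55.80 mm²), so the edge portions inside another operand are dropped and the merged outline is re-measured after clipping — boundary = 106.01 mm; (whole slice rotated 75° about Z — lengths, areas and connectivity unchanged). Overall, the cross-section is a single solid region. Total boundary length (outer) = 106.01 mm.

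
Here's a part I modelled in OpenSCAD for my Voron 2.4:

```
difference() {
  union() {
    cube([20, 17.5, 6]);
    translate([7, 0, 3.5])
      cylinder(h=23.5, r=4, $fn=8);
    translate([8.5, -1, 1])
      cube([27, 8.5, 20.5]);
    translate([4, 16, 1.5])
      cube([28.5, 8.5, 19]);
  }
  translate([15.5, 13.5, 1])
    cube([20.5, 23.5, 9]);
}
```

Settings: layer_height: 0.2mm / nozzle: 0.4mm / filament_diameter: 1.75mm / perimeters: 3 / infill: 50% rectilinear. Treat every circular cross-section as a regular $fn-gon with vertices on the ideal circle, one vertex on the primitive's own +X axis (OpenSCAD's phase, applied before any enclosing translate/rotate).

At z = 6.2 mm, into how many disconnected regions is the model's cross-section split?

At z = 6.2 mm: the cube does not reach this height (z outside [0, 6]); the r=4 cylinder at (7, 0) contributes a regular 8-gon of circumradius 4; the cube at (8.5, -1) is present — its section is the full 27×8.5 rectangle; the cube at (4, 16) is present — its section is the full 28.5×8.5 rectangle; Taking the union: the regions partially overlap (shared area 8.07 mm²), so overlapping operands fuse into one piece — 2 connected regions; the cube at (15.5, 13.5) is present — its section is the full 20.5×23.5 rectangle; Subtracting the remaining from the first: starting from that combined region, the 20.5×23.5 cube at (15.5, 13.5) partially overlaps it — only the 144.50 mm² overlap (of its 481.75 mm²) is removed, clipping the outline — 2 connected regions. The result has 2 disconnected regions.

2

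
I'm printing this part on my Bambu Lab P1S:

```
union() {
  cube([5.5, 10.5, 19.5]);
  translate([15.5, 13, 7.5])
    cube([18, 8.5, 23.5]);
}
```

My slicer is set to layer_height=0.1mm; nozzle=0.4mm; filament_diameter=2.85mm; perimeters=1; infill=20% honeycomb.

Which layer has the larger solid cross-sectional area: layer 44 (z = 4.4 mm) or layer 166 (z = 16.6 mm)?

layer 166 (z = 16.6 mm)

Layer 44 (z = 4.4): the cube (footprint 5.5×10.5) is included at this height (area 57.75 mm²); the cube at (15.5, 13) does not reach this height (z outside [7.5, 31]); Taking the union: only the 5.5×10.5 cube is present, so the union is just that shape — area = 57.75 mm². So its area = 57.75 mm². Layer 166 (z = 16.6): the cube (footprint 5.5×10.5) is included at this height (area 57.75 mm²); the 18×8.5 cube at (15.5, 13) contributes its full rectangle (area 153.00 mm²); Combining (union): the 2 present regions are separate (no shared area or edge), so areas and boundary lengths simply add and each stays a separate island — area = 210.75 mm². So its area = 210.75 mm². Layer 166 is larger (210.75 vs 57.75 mm²).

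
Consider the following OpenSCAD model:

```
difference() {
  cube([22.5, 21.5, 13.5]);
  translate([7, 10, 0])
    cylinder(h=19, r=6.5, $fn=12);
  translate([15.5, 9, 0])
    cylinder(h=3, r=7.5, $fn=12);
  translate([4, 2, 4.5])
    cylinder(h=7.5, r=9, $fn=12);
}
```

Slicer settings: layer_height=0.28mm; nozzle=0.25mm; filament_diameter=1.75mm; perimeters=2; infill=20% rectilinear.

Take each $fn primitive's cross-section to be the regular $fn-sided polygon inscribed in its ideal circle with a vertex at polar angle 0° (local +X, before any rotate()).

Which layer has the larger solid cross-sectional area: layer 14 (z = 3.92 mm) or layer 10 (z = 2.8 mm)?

Layer 14 (z = 3.92): the cube is present — its section is the full 22.5×21.5 rectangle (area 483.75 mm²); the r=6.5 cylinder at (7, 10) gives a regular 12-gon of circumradius 6.5 (constant along its height) (area = (12/2)·6.500²·sin(360°/12) = 126.75 mm²); the cylinder at (15.5, 9) is not intersected at this z (z outside [0, 3]); the cylinder at (4, 2) does not reach this height (z outside [4.5, 12]); After the difference (first − rest): starting from the 22.5×21.5 cube (483.75 mm²), the r=6.5 cylinder at (7, 10) lies wholly inside it (removes its full 126.75 mm² and its 40.38 mm outline becomes a hole wall) — area = 357.00 mm². So its area = 357.00 mm². Layer 10 (z = 2.8): the 22.5×21.5 cube contributes its full rectangle (area 483.75 mm²); the r=6.5 cylinder at (7, 10) gives a regular 12-gon of circumradius 6.5 (constant along its height) (area = (12/2)·6.500²·sin(360°/12) = 126.75 mm²); the r=7.5 cylinder at (15.5, 9) contributes a regular 12-gon of circumradius 7.5 (area = (12/2)·7.500²·sin(360°/12) = 168.75 mm²); the cylinder at (4, 2) is not intersected at this z (z outside [4.5, 12]); Taking the first minus the rest: starting from the 22.5×21.5 cube (483.75 mm²), the r=6.5 cylinder at (7, 10) lies wholly inside it (removes its full 126.75 mm² and its 40.38 mm outline becomes a hole wall); the r=7.5 cylinder at (15.5, 9) partially overlaps it — only the 129.92 mm² overlap (of its 168.75 mm²) is removed, clipping the outline — area = 227.08 mm². So its area = 227.08 mm². Layer 14 is larger (357.00 vs 227.08 mm²).

layer 14 (z = 3.92 mm)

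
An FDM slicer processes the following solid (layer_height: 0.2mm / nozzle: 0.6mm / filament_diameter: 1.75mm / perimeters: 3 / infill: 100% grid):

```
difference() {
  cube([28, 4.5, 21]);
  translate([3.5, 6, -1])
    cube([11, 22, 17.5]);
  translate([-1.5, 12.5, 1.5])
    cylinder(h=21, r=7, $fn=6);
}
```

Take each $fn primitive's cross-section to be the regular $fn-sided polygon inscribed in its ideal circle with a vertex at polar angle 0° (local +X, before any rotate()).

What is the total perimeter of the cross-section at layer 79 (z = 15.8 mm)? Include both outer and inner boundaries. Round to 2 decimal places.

At z = 15.8 mm: the 28×4.5 cube contributes its full rectangle (perimeter 65.00 mm); the cube at (3.5, 6) is present — its section is the full 11×22 rectangle (perimeter 66.00 mm); the r=7 cylinder at (-1.5, 12.5) contributes a regular 6-gon of circumradius 7 (perimeter = 2·6·7.000·sin(180°/6) = 42.00 mm); Taking the first minus the rest: starting from the 28×4.5 cube, the 11×22 cube at (3.5, 6) misses the remaining region (no effect); the r=7 cylinder at (-1.5, 12.5) misses the remaining region (no effect) — boundary = 65.00 mm. Overall, the cross-section is a single solid region. Total boundary length (outer) = 65.00 mm.

65.00 mm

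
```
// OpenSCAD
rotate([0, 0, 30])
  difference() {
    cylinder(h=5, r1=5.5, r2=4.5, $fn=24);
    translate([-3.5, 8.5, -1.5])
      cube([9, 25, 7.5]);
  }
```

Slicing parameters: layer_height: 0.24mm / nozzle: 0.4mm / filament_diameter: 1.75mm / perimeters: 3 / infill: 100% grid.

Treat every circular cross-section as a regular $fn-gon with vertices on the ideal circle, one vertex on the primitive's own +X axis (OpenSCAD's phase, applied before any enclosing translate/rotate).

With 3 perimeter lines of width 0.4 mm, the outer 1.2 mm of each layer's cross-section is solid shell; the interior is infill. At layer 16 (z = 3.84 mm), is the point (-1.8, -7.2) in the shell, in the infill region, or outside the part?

At z = 3.84 mm: the cone (r1=5.5→r2=4.5) has section circumradius 4.732 here — a regular 24-gon; the cube at (-3.5, 8.5) is present — its section is the full 9×25 rectangle; Taking the first minus the rest: starting from the cone, the 9×25 cube at (-3.5, 8.5) misses the remaining region (no effect) — 1 connected region; (whole slice rotated 30° about Z — lengths, areas and connectivity unchanged). Overall, the cross-section is a single solid region. Undo the 30° rotation: the query point maps to (-5.159, -5.335) in the un-rotated model frame. The nearest boundary edge runs (-2.37, -4.10)→(-3.35, -3.35); distance from the point to it = 2.69 mm. The point is not inside any of the regions above, so it lies outside the cross-section (2.69 mm from the nearest boundary).

outside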